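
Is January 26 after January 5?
Yes. Day 26 comes after day 5 in January — this is a date comparison, not a decimal one (the decimal 1.26 would be smaller than 1.5).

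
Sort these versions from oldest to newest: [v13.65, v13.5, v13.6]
[v13.5, v13.6, v13.65]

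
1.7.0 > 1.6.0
True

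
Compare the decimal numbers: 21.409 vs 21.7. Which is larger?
21.7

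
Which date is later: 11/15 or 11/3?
11/15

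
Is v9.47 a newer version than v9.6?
Yes. Version numbers are compared segment by segment as integers, not as decimals: minor version 47 > 6, so v9.47 > v9.6 (even though the decimal 9.47 < 9.6).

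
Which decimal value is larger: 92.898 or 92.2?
92.898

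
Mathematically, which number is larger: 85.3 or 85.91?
85.91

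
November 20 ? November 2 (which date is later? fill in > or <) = >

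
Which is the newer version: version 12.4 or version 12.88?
version 12.88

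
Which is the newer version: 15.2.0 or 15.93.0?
15.93.0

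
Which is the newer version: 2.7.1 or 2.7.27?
2.7.27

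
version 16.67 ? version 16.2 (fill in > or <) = >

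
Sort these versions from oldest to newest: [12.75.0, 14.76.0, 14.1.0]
[12.75.0, 14.1.0, 14.76.0]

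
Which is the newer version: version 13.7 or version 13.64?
version 13.64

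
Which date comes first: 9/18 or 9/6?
9/6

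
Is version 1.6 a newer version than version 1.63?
No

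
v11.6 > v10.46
True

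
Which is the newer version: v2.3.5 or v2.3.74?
v2.3.74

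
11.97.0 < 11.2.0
False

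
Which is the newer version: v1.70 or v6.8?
v6.8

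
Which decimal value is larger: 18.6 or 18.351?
18.6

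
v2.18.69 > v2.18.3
True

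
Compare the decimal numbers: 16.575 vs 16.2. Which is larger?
16.575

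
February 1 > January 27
True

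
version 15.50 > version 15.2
True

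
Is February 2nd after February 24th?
No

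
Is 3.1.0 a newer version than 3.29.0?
No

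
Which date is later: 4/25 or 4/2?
4/25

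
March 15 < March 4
False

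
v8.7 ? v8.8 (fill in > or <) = <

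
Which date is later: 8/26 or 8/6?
8/26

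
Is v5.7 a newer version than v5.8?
No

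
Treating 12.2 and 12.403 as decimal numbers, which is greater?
12.403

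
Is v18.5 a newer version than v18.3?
Yes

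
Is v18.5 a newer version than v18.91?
No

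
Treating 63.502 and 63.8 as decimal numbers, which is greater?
63.8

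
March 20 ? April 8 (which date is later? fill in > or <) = <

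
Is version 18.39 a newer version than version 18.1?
Yes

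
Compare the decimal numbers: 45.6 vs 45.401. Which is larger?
45.6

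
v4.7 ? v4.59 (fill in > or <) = <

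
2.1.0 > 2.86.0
False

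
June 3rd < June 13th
True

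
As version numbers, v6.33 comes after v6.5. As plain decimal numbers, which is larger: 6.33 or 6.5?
6.5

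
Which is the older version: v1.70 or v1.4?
v1.4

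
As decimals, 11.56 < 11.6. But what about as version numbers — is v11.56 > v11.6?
True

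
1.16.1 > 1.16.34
False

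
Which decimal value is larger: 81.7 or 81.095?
81.7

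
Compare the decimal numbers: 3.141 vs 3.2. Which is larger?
3.2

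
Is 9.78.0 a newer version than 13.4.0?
No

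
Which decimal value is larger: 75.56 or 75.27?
75.56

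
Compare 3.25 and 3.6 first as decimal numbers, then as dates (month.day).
As decimals: 3.25 < 3.6. As dates: 3/25 is later than 3/6 (day 25 > day 6).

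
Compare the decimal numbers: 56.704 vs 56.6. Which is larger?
56.704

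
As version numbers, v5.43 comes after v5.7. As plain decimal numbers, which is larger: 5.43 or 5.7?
5.7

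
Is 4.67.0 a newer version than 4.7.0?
Yes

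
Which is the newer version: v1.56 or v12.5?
v12.5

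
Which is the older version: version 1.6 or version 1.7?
version 1.6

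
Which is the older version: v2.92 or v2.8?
v2.8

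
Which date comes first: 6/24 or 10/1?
6/24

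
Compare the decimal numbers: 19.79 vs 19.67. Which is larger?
19.79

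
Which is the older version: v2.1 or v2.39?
v2.1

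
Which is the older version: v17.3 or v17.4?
v17.3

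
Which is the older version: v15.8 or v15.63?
v15.8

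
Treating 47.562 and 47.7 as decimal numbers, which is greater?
47.7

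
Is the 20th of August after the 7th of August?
Yes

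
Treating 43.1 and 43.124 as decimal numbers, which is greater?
43.124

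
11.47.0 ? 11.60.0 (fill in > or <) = <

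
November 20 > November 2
True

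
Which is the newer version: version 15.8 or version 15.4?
version 15.8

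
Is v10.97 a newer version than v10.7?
Yes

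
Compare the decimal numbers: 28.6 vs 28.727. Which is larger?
28.727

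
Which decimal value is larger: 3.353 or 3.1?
3.353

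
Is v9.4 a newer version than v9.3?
Yes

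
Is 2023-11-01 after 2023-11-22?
No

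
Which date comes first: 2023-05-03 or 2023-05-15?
2023-05-03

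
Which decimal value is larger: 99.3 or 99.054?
99.3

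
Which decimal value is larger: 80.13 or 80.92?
80.92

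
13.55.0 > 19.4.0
False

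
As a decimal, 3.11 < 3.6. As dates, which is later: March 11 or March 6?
March 11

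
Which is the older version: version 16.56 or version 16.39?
version 16.39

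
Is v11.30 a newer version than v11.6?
Yes. Version numbers are compared segment by segment as integers, not as decimals: minor version 30 > 6, so v11.30 > v11.6 (even though the decimal 11.30 < 11.6).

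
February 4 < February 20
True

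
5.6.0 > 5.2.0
True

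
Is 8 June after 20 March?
Yes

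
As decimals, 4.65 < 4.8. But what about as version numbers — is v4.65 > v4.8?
True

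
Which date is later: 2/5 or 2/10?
2/10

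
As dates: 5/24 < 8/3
True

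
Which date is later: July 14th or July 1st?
July 14th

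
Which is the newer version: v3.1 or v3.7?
v3.7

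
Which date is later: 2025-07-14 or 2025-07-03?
2025-07-14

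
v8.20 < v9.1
True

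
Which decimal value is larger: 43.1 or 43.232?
43.232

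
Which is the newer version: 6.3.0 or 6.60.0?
6.60.0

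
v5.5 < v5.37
True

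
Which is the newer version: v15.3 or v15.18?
v15.18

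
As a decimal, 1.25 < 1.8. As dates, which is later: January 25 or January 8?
January 25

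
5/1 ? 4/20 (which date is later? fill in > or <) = >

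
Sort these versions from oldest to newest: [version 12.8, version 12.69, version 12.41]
[version 12.8, version 12.41, version 12.69]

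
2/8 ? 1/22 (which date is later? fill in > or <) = >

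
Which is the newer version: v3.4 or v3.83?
v3.83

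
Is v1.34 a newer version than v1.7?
Yes. Version numbers are compared segment by segment as integers, not as decimals: minor version 34 > 7, so v1.34 > v1.7 (even though the decimal 1.34 < 1.7).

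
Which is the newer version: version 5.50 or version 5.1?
version 5.50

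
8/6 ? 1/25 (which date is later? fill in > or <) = >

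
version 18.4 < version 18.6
True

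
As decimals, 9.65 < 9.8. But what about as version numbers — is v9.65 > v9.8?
True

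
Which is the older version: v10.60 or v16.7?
v10.60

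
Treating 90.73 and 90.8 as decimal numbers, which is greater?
90.8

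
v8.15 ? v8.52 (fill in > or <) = <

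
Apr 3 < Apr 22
True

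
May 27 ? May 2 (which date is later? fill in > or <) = >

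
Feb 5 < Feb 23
True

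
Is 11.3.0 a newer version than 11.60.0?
No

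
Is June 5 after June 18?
No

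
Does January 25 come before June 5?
Yes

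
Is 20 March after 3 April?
No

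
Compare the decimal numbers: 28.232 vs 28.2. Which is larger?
28.232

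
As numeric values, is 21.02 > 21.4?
False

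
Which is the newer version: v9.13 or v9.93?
v9.93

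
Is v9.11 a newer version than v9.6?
Yes. Version numbers are compared segment by segment as integers, not as decimals: minor version 11 > 6, so v9.11 > v9.6 (even though the decimal 9.11 < 9.6).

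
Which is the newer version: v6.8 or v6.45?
v6.45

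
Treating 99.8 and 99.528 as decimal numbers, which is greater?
99.8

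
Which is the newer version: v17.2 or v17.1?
v17.2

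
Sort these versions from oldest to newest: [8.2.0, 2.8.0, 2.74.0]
[2.8.0, 2.74.0, 8.2.0]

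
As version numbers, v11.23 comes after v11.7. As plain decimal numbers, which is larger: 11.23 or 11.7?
11.7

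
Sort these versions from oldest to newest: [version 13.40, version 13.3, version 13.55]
[version 13.3, version 13.40, version 13.55]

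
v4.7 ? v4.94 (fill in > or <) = <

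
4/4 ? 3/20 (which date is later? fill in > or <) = >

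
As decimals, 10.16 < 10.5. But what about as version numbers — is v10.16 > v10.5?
True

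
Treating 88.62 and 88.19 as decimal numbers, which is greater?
88.62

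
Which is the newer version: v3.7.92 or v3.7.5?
v3.7.92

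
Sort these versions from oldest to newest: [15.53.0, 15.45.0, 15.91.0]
[15.45.0, 15.53.0, 15.91.0]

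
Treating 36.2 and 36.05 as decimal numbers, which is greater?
36.2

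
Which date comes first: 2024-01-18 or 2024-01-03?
2024-01-03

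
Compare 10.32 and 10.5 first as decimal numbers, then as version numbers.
As decimals: 10.32 < 10.5. As versions: v10.32 > v10.5 (minor version 32 > 5).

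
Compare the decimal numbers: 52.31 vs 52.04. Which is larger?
52.31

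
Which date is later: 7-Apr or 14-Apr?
14-Apr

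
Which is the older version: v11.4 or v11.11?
v11.4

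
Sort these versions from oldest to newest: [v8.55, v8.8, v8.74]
[v8.8, v8.55, v8.74]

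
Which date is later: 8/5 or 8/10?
8/10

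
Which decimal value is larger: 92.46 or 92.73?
92.73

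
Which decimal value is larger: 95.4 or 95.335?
95.4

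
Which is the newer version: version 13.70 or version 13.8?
version 13.70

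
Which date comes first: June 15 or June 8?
June 8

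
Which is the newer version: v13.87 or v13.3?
v13.87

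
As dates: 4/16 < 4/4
False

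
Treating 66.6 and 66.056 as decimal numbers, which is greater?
66.6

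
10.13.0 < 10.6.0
False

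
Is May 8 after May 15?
No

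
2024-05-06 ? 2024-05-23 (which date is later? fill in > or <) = <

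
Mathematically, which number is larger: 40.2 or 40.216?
40.216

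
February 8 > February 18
False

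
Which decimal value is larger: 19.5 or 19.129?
19.5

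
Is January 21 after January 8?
Yes. Day 21 comes after day 8 in January — this is a date comparison, not a decimal one (the decimal 1.21 would be smaller than 1.8).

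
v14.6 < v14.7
True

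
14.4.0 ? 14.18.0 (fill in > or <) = <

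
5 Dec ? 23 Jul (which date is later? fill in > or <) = >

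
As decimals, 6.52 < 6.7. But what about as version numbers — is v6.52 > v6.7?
True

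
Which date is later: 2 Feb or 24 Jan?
2 Feb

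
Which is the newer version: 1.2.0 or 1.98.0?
1.98.0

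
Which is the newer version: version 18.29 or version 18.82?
version 18.82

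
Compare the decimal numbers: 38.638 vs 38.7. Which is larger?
38.7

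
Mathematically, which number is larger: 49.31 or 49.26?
49.31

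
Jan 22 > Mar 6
False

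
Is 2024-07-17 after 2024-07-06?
Yes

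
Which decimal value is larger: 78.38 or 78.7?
78.7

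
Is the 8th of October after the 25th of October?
No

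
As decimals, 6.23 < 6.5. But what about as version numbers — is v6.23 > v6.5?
True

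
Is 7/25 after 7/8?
Yes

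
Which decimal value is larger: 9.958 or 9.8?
9.958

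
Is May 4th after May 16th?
No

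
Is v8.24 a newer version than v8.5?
Yes. Version numbers are compared segment by segment as integers, not as decimals: minor version 24 > 5, so v8.24 > v8.5 (even though the decimal 8.24 < 8.5).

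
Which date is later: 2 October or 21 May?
2 October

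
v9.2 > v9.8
False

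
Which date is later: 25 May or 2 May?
25 May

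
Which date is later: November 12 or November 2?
November 12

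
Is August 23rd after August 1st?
Yes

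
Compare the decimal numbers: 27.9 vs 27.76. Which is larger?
27.9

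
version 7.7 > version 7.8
False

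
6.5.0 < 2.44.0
False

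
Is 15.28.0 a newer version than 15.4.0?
Yes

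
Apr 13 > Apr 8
True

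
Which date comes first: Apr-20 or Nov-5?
Apr-20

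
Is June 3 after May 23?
Yes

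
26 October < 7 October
False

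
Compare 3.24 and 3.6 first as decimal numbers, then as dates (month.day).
As decimals: 3.24 < 3.6. As dates: 3/24 is later than 3/6 (day 24 > day 6).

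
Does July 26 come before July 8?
No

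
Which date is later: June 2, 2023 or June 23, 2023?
June 23, 2023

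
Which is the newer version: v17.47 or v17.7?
v17.47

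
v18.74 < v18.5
False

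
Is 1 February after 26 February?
No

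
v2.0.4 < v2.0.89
True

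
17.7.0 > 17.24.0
False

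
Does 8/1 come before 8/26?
Yes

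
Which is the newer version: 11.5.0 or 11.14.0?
11.14.0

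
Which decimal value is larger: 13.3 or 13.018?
13.3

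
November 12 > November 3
True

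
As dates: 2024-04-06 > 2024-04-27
False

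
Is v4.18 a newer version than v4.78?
No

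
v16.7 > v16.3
True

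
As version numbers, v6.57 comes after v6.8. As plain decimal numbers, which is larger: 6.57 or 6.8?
6.8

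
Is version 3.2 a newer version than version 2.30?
Yes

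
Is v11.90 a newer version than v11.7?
Yes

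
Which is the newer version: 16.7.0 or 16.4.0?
16.7.0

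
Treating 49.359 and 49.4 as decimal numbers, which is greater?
49.4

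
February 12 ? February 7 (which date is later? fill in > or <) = >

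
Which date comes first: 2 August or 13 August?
2 August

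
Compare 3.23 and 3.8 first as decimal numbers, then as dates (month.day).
As decimals: 3.23 < 3.8. As dates: 3/23 is later than 3/8 (day 23 > day 8).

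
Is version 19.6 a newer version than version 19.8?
No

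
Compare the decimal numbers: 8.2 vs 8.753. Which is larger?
8.753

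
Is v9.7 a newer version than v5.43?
Yes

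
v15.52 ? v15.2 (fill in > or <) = >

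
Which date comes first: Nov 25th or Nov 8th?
Nov 8th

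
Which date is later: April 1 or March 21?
April 1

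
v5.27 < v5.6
False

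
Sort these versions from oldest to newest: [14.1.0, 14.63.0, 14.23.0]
[14.1.0, 14.23.0, 14.63.0]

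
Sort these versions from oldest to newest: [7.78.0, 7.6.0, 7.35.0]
[7.6.0, 7.35.0, 7.78.0]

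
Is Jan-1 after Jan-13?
No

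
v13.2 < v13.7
True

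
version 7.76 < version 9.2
True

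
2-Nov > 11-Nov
False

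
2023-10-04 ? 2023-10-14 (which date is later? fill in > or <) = <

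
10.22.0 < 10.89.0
True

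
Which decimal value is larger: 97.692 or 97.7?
97.7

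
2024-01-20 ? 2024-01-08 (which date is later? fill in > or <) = >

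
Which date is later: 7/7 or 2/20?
7/7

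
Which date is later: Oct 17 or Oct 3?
Oct 17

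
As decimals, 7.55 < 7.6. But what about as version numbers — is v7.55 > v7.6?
True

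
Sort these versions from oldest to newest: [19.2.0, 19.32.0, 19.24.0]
[19.2.0, 19.24.0, 19.32.0]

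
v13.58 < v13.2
False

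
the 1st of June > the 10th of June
False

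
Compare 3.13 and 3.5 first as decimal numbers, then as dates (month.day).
As decimals: 3.13 < 3.5. As dates: 3/13 is later than 3/5 (day 13 > day 5).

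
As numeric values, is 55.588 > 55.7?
False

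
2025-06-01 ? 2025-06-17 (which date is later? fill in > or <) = <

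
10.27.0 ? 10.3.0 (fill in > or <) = >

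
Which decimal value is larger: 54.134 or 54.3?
54.3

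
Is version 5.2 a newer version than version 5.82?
No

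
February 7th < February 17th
True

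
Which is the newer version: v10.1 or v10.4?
v10.4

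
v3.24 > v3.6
True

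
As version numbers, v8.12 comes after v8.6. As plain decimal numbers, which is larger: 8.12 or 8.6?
8.6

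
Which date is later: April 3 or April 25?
April 25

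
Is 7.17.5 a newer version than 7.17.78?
No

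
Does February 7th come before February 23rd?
Yes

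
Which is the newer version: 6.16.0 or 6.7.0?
6.16.0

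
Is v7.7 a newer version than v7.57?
No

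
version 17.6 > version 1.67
True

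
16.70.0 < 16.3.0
False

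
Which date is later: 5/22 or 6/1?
6/1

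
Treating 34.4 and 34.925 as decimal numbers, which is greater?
34.925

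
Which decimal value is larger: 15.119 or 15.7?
15.7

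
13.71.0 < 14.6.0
True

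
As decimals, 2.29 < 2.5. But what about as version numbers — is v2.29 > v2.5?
True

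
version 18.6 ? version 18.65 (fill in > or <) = <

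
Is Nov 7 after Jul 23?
Yes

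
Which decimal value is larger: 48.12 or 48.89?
48.89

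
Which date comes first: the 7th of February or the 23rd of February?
the 7th of February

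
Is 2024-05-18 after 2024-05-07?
Yes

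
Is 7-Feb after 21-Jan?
Yes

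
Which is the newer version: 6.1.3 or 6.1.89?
6.1.89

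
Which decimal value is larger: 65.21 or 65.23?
65.23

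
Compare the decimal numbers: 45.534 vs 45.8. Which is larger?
45.8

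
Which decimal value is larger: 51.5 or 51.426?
51.5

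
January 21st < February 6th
True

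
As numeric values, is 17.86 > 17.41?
True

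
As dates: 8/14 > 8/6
True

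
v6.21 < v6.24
True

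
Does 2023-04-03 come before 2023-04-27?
Yes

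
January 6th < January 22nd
True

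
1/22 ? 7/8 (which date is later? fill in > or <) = <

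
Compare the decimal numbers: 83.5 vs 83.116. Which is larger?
83.5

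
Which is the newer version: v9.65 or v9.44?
v9.65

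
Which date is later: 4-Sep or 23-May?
4-Sep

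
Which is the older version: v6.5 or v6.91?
v6.5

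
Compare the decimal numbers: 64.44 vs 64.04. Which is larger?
64.44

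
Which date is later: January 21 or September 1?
September 1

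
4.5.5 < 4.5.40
True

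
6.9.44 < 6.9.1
False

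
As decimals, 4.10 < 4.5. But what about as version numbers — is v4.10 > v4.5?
True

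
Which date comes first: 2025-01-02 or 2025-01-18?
2025-01-02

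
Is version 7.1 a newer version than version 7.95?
No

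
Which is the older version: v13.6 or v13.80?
v13.6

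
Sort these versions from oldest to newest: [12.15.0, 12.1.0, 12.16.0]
[12.1.0, 12.15.0, 12.16.0]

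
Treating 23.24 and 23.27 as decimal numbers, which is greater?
23.27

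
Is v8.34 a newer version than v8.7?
Yes. Version numbers are compared segment by segment as integers, not as decimals: minor version 34 > 7, so v8.34 > v8.7 (even though the decimal 8.34 < 8.7).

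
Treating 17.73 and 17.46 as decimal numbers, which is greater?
17.73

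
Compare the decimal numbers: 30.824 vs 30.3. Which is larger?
30.824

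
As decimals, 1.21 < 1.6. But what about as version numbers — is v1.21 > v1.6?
True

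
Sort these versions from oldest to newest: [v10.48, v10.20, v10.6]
[v10.6, v10.20, v10.48]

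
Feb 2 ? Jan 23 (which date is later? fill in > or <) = >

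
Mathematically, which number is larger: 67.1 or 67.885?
67.885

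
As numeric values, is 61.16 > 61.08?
True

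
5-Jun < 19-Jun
True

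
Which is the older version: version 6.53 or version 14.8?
version 6.53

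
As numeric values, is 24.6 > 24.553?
True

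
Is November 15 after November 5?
Yes. Day 15 comes after day 5 in November — this is a date comparison, not a decimal one (the decimal 11.15 would be smaller than 11.5).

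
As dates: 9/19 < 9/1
False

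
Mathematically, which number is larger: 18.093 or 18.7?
18.7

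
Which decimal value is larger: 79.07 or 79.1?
79.1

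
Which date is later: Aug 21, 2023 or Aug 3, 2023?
Aug 21, 2023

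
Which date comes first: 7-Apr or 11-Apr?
7-Apr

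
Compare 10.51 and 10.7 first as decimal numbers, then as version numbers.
As decimals: 10.51 < 10.7. As versions: v10.51 > v10.7 (minor version 51 > 7).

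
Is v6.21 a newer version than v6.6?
Yes. Version numbers are compared segment by segment as integers, not as decimals: minor version 21 > 6, so v6.21 > v6.6 (even though the decimal 6.21 < 6.6).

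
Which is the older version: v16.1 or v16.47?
v16.1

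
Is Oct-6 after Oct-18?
No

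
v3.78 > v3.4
True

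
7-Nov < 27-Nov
True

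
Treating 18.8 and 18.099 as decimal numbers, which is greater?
18.8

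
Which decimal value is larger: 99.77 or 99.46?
99.77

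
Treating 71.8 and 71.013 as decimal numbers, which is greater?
71.8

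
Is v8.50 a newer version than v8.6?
Yes. Version numbers are compared segment by segment as integers, not as decimals: minor version 50 > 6, so v8.50 > v8.6 (even though the decimal 8.50 < 8.6).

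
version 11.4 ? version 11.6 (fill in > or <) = <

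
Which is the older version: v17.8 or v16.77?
v16.77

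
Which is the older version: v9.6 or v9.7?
v9.6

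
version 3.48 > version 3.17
True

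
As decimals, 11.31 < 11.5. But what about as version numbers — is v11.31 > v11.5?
True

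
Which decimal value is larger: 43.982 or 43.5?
43.982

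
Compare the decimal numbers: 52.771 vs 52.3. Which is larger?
52.771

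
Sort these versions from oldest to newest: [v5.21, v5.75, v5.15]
[v5.15, v5.21, v5.75]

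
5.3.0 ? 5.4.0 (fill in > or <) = <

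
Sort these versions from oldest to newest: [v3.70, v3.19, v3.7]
[v3.7, v3.19, v3.70]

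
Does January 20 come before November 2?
Yes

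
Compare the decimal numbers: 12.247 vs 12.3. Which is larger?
12.3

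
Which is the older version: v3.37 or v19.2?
v3.37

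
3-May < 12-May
True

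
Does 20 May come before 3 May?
No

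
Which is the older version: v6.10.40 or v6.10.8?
v6.10.8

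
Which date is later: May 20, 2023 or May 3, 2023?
May 20, 2023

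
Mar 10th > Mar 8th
True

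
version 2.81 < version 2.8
False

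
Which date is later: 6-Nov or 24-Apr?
6-Nov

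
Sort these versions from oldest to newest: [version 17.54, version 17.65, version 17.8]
[version 17.8, version 17.54, version 17.65]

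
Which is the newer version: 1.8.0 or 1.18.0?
1.18.0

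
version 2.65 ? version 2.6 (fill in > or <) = >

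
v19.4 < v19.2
False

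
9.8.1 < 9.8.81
True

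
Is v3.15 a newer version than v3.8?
Yes. Version numbers are compared segment by segment as integers, not as decimals: minor version 15 > 8, so v3.15 > v3.8 (even though the decimal 3.15 < 3.8).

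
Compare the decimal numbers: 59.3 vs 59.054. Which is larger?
59.3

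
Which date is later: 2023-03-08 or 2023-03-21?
2023-03-21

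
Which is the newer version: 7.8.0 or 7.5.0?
7.8.0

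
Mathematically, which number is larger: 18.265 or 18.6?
18.6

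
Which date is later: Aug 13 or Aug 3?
Aug 13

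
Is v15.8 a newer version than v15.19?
No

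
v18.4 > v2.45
True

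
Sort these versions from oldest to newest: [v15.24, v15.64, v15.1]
[v15.1, v15.24, v15.64]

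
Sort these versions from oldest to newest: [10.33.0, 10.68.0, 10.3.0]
[10.3.0, 10.33.0, 10.68.0]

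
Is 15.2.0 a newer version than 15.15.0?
No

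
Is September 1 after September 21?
No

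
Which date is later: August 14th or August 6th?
August 14th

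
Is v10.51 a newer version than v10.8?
Yes. Version numbers are compared segment by segment as integers, not as decimals: minor version 51 > 8, so v10.51 > v10.8 (even though the decimal 10.51 < 10.8).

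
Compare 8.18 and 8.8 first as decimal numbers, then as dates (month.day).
As decimals: 8.18 < 8.8. As dates: 8/18 is later than 8/8 (day 18 > day 8).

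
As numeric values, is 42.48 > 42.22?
True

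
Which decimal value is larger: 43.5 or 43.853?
43.853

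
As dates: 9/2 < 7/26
False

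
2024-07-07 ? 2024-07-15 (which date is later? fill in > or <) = <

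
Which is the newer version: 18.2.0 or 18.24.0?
18.24.0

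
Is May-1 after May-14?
No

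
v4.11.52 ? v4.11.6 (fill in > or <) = >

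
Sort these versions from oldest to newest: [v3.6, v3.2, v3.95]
[v3.2, v3.6, v3.95]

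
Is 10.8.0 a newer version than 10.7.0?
Yes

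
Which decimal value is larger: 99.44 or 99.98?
99.98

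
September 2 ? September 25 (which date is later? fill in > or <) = <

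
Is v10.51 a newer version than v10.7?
Yes. Version numbers are compared segment by segment as integers, not as decimals: minor version 51 > 7, so v10.51 > v10.7 (even though the decimal 10.51 < 10.7).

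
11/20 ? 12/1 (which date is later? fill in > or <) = <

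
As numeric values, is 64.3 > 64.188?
True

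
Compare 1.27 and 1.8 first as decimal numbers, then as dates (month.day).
As decimals: 1.27 < 1.8. As dates: 1/27 is later than 1/8 (day 27 > day 8).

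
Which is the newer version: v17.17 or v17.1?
v17.17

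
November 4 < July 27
False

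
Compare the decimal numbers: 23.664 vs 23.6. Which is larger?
23.664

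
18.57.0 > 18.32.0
True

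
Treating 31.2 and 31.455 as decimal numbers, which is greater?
31.455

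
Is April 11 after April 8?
Yes. Day 11 comes after day 8 in April — this is a date comparison, not a decimal one (the decimal 4.11 would be smaller than 4.8).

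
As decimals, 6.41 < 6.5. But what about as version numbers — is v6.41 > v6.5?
True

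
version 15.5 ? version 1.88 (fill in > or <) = >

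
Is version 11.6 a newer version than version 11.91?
No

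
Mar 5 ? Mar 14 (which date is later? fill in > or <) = <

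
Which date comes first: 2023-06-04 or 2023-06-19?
2023-06-04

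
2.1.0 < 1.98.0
False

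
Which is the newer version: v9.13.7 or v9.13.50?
v9.13.50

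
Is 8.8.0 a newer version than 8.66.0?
No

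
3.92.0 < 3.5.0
False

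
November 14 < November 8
False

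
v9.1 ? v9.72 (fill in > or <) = <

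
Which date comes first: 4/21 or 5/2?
4/21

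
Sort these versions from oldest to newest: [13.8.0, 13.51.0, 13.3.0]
[13.3.0, 13.8.0, 13.51.0]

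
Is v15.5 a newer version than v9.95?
Yes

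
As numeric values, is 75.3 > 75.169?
True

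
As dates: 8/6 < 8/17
True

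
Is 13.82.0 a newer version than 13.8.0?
Yes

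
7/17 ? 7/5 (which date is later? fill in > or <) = >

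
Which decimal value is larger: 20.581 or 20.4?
20.581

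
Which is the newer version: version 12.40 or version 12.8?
version 12.40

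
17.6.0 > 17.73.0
False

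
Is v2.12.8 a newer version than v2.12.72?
No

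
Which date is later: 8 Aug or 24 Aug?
24 Aug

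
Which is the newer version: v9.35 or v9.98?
v9.98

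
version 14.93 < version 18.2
True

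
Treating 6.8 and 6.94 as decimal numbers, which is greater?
6.94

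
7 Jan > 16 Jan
False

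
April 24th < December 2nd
True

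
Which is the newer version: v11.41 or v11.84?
v11.84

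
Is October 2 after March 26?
Yes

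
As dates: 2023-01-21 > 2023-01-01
True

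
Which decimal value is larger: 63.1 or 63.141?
63.141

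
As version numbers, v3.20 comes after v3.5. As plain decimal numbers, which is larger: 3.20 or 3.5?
3.5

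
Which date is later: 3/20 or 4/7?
4/7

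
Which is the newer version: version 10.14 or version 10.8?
version 10.14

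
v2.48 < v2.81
True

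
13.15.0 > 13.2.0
True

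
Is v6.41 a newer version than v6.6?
Yes. Version numbers are compared segment by segment as integers, not as decimals: minor version 41 > 6, so v6.41 > v6.6 (even though the decimal 6.41 < 6.6).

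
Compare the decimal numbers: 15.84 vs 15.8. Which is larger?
15.84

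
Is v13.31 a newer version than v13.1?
Yes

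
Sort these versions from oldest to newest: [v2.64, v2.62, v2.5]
[v2.5, v2.62, v2.64]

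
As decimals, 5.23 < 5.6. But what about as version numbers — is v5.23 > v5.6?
True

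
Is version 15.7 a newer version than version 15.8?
No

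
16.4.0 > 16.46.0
False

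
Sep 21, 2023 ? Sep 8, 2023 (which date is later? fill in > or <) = >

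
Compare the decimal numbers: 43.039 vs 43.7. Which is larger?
43.7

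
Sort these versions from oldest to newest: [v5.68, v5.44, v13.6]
[v5.44, v5.68, v13.6]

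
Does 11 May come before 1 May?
No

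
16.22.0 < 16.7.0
False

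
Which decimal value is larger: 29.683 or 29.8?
29.8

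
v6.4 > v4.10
True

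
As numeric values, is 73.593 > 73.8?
False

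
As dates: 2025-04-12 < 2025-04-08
False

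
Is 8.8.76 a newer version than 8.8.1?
Yes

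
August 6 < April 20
False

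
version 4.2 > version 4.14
False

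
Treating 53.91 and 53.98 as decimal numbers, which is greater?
53.98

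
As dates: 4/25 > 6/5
False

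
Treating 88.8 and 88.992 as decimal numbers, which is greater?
88.992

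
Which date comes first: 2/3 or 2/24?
2/3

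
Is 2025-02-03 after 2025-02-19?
No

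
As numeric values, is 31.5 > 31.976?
False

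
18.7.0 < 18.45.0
True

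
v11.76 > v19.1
False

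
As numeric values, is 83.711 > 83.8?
False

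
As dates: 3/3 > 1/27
True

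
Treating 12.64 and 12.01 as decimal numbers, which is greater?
12.64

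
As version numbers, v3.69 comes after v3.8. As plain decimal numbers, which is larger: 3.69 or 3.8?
3.8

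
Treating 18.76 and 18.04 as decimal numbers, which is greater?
18.76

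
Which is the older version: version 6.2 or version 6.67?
version 6.2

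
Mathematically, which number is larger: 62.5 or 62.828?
62.828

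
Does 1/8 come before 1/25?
Yes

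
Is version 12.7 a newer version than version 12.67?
No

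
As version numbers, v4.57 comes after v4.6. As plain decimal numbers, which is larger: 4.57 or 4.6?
4.6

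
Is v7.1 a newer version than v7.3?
No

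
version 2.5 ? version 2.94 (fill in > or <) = <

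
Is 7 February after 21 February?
No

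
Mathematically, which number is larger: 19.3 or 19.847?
19.847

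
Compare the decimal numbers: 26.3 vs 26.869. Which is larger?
26.869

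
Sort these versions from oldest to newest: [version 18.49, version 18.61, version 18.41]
[version 18.41, version 18.49, version 18.61]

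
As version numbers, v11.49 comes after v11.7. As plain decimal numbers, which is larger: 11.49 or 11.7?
11.7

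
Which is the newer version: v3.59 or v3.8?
v3.59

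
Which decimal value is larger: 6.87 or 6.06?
6.87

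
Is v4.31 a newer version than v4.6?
Yes. Version numbers are compared segment by segment as integers, not as decimals: minor version 31 > 6, so v4.31 > v4.6 (even though the decimal 4.31 < 4.6).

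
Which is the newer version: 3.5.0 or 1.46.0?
3.5.0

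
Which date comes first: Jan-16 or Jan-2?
Jan-2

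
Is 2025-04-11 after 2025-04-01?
Yes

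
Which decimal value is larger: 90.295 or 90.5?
90.5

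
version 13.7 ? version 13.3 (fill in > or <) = >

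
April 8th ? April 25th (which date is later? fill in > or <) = <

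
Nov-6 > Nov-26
False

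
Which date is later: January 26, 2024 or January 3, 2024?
January 26, 2024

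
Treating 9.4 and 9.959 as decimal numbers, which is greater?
9.959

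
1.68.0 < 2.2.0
True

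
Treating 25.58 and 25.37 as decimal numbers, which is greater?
25.58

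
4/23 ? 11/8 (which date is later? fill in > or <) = <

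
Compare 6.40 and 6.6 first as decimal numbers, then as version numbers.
As decimals: 6.40 < 6.6. As versions: v6.40 > v6.6 (minor version 40 > 6).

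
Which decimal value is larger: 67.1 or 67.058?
67.1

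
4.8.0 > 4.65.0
False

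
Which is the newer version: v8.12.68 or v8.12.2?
v8.12.68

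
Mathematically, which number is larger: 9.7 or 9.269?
9.7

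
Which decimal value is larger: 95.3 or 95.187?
95.3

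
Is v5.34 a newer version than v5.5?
Yes. Version numbers are compared segment by segment as integers, not as decimals: minor version 34 > 5, so v5.34 > v5.5 (even though the decimal 5.34 < 5.5).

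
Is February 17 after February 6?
Yes. Day 17 comes after day 6 in February — this is a date comparison, not a decimal one (the decimal 2.17 would be smaller than 2.6).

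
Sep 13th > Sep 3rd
True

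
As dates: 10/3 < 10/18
True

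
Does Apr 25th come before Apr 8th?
No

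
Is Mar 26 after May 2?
No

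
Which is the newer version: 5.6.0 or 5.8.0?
5.8.0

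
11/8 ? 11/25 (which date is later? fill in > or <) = <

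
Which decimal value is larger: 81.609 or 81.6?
81.609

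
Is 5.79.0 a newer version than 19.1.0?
No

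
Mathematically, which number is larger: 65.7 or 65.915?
65.915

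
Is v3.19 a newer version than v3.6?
Yes. Version numbers are compared segment by segment as integers, not as decimals: minor version 19 > 6, so v3.19 > v3.6 (even though the decimal 3.19 < 3.6).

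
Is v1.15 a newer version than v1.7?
Yes. Version numbers are compared segment by segment as integers, not as decimals: minor version 15 > 7, so v1.15 > v1.7 (even though the decimal 1.15 < 1.7).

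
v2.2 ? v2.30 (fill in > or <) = <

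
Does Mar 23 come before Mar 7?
No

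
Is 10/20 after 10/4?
Yes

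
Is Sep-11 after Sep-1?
Yes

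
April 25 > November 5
False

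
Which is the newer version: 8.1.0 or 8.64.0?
8.64.0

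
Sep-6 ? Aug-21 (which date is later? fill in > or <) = >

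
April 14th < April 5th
False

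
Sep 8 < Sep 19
True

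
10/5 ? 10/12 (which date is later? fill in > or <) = <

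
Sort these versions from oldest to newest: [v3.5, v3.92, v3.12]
[v3.5, v3.12, v3.92]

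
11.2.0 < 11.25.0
True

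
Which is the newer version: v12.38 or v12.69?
v12.69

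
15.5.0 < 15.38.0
True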